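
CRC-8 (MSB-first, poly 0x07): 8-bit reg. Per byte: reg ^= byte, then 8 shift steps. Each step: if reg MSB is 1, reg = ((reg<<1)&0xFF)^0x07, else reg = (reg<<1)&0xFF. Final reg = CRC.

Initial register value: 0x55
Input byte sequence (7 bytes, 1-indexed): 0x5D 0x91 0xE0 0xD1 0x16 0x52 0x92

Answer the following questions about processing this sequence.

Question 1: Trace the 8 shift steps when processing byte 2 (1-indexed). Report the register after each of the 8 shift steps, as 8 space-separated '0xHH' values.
After byte 1 (0x5D): reg=0x38
Register before byte 2: 0x38
After XOR with byte 0x91: 0xA9

Answer: 0x55 0xAA 0x53 0xA6 0x4B 0x96 0x2B 0x56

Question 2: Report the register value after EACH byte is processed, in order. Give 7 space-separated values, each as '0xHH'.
0x38 0x56 0x0B 0x08 0x5A 0x38 0x5F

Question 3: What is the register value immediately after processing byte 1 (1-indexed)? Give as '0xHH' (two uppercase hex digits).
Answer: 0x38

Derivation:
After byte 1 (0x5D): reg=0x38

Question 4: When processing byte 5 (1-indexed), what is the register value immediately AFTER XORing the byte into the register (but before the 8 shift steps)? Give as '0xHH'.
Register before byte 5: 0x08
Byte 5: 0x16
0x08 XOR 0x16 = 0x1E

Answer: 0x1E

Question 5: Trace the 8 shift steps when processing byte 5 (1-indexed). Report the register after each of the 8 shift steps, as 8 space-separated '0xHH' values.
Answer: 0x3C 0x78 0xF0 0xE7 0xC9 0x95 0x2D 0x5A

Derivation:
After byte 1 (0x5D): reg=0x38
After byte 2 (0x91): reg=0x56
After byte 3 (0xE0): reg=0x0B
After byte 4 (0xD1): reg=0x08
Register before byte 5: 0x08
After XOR with byte 0x16: 0x1E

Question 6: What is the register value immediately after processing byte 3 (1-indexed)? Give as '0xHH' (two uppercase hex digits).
After byte 1 (0x5D): reg=0x38
After byte 2 (0x91): reg=0x56
After byte 3 (0xE0): reg=0x0B

Answer: 0x0B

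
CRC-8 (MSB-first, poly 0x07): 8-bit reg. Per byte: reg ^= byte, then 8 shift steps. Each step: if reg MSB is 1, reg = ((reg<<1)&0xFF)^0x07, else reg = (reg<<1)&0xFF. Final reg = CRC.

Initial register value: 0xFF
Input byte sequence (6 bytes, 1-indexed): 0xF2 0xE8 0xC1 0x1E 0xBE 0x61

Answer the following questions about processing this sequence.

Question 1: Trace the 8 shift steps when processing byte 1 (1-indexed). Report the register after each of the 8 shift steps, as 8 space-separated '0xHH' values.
Answer: 0x1A 0x34 0x68 0xD0 0xA7 0x49 0x92 0x23

Derivation:
Register before byte 1: 0xFF
After XOR with byte 0xF2: 0x0D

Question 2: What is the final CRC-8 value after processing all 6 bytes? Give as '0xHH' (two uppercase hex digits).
Answer: 0x6B

Derivation:
After byte 1 (0xF2): reg=0x23
After byte 2 (0xE8): reg=0x7F
After byte 3 (0xC1): reg=0x33
After byte 4 (0x1E): reg=0xC3
After byte 5 (0xBE): reg=0x74
After byte 6 (0x61): reg=0x6B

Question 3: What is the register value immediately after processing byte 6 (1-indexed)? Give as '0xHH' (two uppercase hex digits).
Answer: 0x6B

Derivation:
After byte 1 (0xF2): reg=0x23
After byte 2 (0xE8): reg=0x7F
After byte 3 (0xC1): reg=0x33
After byte 4 (0x1E): reg=0xC3
After byte 5 (0xBE): reg=0x74
After byte 6 (0x61): reg=0x6B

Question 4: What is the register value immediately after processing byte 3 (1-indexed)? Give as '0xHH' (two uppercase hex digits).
Answer: 0x33

Derivation:
After byte 1 (0xF2): reg=0x23
After byte 2 (0xE8): reg=0x7F
After byte 3 (0xC1): reg=0x33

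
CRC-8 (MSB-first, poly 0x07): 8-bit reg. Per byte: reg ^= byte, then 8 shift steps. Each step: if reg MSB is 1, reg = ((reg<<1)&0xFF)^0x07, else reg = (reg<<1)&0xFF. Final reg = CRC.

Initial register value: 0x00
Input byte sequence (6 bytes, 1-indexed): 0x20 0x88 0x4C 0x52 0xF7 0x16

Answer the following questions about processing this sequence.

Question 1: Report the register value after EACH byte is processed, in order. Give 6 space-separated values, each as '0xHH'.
0xE0 0x1F 0xBE 0x8A 0x74 0x29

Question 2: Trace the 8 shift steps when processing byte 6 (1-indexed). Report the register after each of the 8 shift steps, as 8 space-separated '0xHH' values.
Answer: 0xC4 0x8F 0x19 0x32 0x64 0xC8 0x97 0x29

Derivation:
After byte 1 (0x20): reg=0xE0
After byte 2 (0x88): reg=0x1F
After byte 3 (0x4C): reg=0xBE
After byte 4 (0x52): reg=0x8A
After byte 5 (0xF7): reg=0x74
Register before byte 6: 0x74
After XOR with byte 0x16: 0x62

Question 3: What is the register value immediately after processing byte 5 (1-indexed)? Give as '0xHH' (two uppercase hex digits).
Answer: 0x74

Derivation:
After byte 1 (0x20): reg=0xE0
After byte 2 (0x88): reg=0x1F
After byte 3 (0x4C): reg=0xBE
After byte 4 (0x52): reg=0x8A
After byte 5 (0xF7): reg=0x74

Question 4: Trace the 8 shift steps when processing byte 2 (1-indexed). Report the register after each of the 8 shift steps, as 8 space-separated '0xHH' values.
After byte 1 (0x20): reg=0xE0
Register before byte 2: 0xE0
After XOR with byte 0x88: 0x68

Answer: 0xD0 0xA7 0x49 0x92 0x23 0x46 0x8C 0x1F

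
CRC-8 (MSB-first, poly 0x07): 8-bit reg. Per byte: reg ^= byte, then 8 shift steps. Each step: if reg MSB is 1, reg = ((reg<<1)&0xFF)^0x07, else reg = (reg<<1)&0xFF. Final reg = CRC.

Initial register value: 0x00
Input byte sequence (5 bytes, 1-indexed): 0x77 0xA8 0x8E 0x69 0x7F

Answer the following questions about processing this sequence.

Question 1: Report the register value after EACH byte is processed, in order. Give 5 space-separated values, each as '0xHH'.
0x42 0x98 0x62 0x31 0xED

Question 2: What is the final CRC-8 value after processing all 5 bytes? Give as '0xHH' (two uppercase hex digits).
Answer: 0xED

Derivation:
After byte 1 (0x77): reg=0x42
After byte 2 (0xA8): reg=0x98
After byte 3 (0x8E): reg=0x62
After byte 4 (0x69): reg=0x31
After byte 5 (0x7F): reg=0xED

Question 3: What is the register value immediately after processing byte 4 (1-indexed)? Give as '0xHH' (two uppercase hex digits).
After byte 1 (0x77): reg=0x42
After byte 2 (0xA8): reg=0x98
After byte 3 (0x8E): reg=0x62
After byte 4 (0x69): reg=0x31

Answer: 0x31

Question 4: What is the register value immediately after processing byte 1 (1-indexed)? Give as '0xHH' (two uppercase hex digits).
After byte 1 (0x77): reg=0x42

Answer: 0x42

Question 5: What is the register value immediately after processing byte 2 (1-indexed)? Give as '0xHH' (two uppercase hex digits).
After byte 1 (0x77): reg=0x42
After byte 2 (0xA8): reg=0x98

Answer: 0x98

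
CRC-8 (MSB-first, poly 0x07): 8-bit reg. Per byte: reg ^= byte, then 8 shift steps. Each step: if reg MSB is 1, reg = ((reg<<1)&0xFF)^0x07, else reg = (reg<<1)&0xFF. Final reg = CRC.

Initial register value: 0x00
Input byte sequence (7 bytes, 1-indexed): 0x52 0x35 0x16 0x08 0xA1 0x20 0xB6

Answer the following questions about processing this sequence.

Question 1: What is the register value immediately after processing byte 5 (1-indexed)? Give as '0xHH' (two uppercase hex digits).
After byte 1 (0x52): reg=0xB9
After byte 2 (0x35): reg=0xAD
After byte 3 (0x16): reg=0x28
After byte 4 (0x08): reg=0xE0
After byte 5 (0xA1): reg=0xC0

Answer: 0xC0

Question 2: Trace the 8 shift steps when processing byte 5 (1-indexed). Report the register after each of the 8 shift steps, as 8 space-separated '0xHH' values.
After byte 1 (0x52): reg=0xB9
After byte 2 (0x35): reg=0xAD
After byte 3 (0x16): reg=0x28
After byte 4 (0x08): reg=0xE0
Register before byte 5: 0xE0
After XOR with byte 0xA1: 0x41

Answer: 0x82 0x03 0x06 0x0C 0x18 0x30 0x60 0xC0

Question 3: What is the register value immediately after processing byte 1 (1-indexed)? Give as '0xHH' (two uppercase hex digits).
Answer: 0xB9

Derivation:
After byte 1 (0x52): reg=0xB9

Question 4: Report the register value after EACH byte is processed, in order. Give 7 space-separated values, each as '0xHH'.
0xB9 0xAD 0x28 0xE0 0xC0 0xAE 0x48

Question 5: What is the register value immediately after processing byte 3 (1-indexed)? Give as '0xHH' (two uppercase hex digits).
Answer: 0x28

Derivation:
After byte 1 (0x52): reg=0xB9
After byte 2 (0x35): reg=0xAD
After byte 3 (0x16): reg=0x28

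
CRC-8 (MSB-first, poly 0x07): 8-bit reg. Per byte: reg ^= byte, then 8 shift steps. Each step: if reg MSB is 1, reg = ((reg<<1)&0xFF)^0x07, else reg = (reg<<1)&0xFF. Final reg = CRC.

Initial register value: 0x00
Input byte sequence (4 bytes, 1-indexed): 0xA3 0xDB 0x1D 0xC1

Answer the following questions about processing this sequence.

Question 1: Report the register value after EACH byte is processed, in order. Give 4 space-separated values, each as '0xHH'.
0x60 0x28 0x8B 0xF1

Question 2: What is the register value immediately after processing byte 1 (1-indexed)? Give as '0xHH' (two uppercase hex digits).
After byte 1 (0xA3): reg=0x60

Answer: 0x60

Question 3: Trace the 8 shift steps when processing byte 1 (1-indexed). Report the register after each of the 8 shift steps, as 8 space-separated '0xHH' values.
Answer: 0x41 0x82 0x03 0x06 0x0C 0x18 0x30 0x60

Derivation:
Register before byte 1: 0x00
After XOR with byte 0xA3: 0xA3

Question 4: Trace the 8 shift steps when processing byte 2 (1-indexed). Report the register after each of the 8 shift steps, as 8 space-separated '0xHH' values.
After byte 1 (0xA3): reg=0x60
Register before byte 2: 0x60
After XOR with byte 0xDB: 0xBB

Answer: 0x71 0xE2 0xC3 0x81 0x05 0x0A 0x14 0x28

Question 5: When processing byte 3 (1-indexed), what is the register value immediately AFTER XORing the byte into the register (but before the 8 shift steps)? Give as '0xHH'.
Register before byte 3: 0x28
Byte 3: 0x1D
0x28 XOR 0x1D = 0x35

Answer: 0x35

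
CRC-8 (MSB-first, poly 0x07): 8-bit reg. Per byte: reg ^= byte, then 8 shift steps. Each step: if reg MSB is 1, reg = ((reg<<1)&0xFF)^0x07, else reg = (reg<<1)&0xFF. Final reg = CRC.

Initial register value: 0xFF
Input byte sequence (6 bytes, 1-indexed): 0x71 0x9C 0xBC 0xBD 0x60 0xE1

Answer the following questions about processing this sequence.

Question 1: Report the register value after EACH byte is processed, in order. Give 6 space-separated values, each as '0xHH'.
0xA3 0xBD 0x07 0x2F 0xEA 0x31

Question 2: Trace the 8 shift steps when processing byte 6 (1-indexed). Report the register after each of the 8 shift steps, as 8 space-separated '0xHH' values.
Answer: 0x16 0x2C 0x58 0xB0 0x67 0xCE 0x9B 0x31

Derivation:
After byte 1 (0x71): reg=0xA3
After byte 2 (0x9C): reg=0xBD
After byte 3 (0xBC): reg=0x07
After byte 4 (0xBD): reg=0x2F
After byte 5 (0x60): reg=0xEA
Register before byte 6: 0xEA
After XOR with byte 0xE1: 0x0B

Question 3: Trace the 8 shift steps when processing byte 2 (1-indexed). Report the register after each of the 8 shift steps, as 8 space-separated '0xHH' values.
After byte 1 (0x71): reg=0xA3
Register before byte 2: 0xA3
After XOR with byte 0x9C: 0x3F

Answer: 0x7E 0xFC 0xFF 0xF9 0xF5 0xED 0xDD 0xBD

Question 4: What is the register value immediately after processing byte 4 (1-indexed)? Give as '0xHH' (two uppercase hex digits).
After byte 1 (0x71): reg=0xA3
After byte 2 (0x9C): reg=0xBD
After byte 3 (0xBC): reg=0x07
After byte 4 (0xBD): reg=0x2F

Answer: 0x2F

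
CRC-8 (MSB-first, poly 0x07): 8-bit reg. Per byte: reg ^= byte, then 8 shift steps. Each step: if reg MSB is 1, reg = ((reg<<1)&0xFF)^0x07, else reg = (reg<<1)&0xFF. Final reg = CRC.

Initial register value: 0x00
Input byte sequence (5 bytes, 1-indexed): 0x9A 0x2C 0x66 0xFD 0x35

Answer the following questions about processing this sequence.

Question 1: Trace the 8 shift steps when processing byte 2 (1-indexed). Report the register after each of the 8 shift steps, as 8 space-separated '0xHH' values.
Answer: 0xC1 0x85 0x0D 0x1A 0x34 0x68 0xD0 0xA7

Derivation:
After byte 1 (0x9A): reg=0xCF
Register before byte 2: 0xCF
After XOR with byte 0x2C: 0xE3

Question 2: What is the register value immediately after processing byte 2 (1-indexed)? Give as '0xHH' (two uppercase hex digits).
After byte 1 (0x9A): reg=0xCF
After byte 2 (0x2C): reg=0xA7

Answer: 0xA7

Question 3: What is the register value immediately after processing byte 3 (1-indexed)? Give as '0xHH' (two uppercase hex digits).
After byte 1 (0x9A): reg=0xCF
After byte 2 (0x2C): reg=0xA7
After byte 3 (0x66): reg=0x49

Answer: 0x49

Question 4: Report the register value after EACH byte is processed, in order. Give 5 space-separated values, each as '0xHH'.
0xCF 0xA7 0x49 0x05 0x90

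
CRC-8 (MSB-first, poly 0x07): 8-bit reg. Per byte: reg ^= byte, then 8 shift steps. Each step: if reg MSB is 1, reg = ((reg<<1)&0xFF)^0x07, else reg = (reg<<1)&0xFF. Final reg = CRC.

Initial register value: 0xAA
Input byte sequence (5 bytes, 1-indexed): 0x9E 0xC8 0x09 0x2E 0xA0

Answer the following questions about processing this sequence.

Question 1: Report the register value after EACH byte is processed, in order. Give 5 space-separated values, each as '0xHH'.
0x8C 0xDB 0x30 0x5A 0xE8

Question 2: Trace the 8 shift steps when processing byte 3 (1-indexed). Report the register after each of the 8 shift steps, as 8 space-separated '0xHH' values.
After byte 1 (0x9E): reg=0x8C
After byte 2 (0xC8): reg=0xDB
Register before byte 3: 0xDB
After XOR with byte 0x09: 0xD2

Answer: 0xA3 0x41 0x82 0x03 0x06 0x0C 0x18 0x30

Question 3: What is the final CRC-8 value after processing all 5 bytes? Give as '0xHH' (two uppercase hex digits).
After byte 1 (0x9E): reg=0x8C
After byte 2 (0xC8): reg=0xDB
After byte 3 (0x09): reg=0x30
After byte 4 (0x2E): reg=0x5A
After byte 5 (0xA0): reg=0xE8

Answer: 0xE8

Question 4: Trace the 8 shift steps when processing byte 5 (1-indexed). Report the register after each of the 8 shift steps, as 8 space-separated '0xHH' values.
After byte 1 (0x9E): reg=0x8C
After byte 2 (0xC8): reg=0xDB
After byte 3 (0x09): reg=0x30
After byte 4 (0x2E): reg=0x5A
Register before byte 5: 0x5A
After XOR with byte 0xA0: 0xFA

Answer: 0xF3 0xE1 0xC5 0x8D 0x1D 0x3A 0x74 0xE8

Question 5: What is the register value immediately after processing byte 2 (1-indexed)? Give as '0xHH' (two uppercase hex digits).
Answer: 0xDB

Derivation:
After byte 1 (0x9E): reg=0x8C
After byte 2 (0xC8): reg=0xDB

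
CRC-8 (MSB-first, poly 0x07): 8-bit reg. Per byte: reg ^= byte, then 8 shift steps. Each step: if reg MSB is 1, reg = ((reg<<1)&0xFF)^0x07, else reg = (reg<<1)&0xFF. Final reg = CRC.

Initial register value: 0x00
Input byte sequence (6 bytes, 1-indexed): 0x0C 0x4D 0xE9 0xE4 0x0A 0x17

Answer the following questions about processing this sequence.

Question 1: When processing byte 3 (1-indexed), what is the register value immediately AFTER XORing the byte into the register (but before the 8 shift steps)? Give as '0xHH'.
Answer: 0xF1

Derivation:
Register before byte 3: 0x18
Byte 3: 0xE9
0x18 XOR 0xE9 = 0xF1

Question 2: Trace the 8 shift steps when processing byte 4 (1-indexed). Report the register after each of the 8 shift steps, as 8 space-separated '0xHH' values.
After byte 1 (0x0C): reg=0x24
After byte 2 (0x4D): reg=0x18
After byte 3 (0xE9): reg=0xD9
Register before byte 4: 0xD9
After XOR with byte 0xE4: 0x3D

Answer: 0x7A 0xF4 0xEF 0xD9 0xB5 0x6D 0xDA 0xB3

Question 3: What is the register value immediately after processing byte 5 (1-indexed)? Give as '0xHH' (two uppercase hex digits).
Answer: 0x26

Derivation:
After byte 1 (0x0C): reg=0x24
After byte 2 (0x4D): reg=0x18
After byte 3 (0xE9): reg=0xD9
After byte 4 (0xE4): reg=0xB3
After byte 5 (0x0A): reg=0x26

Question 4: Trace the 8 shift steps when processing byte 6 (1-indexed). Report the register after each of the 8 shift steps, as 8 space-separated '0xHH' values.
After byte 1 (0x0C): reg=0x24
After byte 2 (0x4D): reg=0x18
After byte 3 (0xE9): reg=0xD9
After byte 4 (0xE4): reg=0xB3
After byte 5 (0x0A): reg=0x26
Register before byte 6: 0x26
After XOR with byte 0x17: 0x31

Answer: 0x62 0xC4 0x8F 0x19 0x32 0x64 0xC8 0x97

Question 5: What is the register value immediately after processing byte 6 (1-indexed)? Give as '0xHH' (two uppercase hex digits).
Answer: 0x97

Derivation:
After byte 1 (0x0C): reg=0x24
After byte 2 (0x4D): reg=0x18
After byte 3 (0xE9): reg=0xD9
After byte 4 (0xE4): reg=0xB3
After byte 5 (0x0A): reg=0x26
After byte 6 (0x17): reg=0x97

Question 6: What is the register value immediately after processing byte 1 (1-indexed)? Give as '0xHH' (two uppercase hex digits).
Answer: 0x24

Derivation:
After byte 1 (0x0C): reg=0x24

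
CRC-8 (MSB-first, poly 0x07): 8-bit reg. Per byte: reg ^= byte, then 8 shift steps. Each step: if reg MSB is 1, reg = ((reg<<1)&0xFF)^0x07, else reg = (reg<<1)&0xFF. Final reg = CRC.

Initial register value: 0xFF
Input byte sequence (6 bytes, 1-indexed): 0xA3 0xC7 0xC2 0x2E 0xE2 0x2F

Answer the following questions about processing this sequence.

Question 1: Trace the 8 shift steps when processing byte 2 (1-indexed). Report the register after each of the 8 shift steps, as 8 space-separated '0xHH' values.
After byte 1 (0xA3): reg=0x93
Register before byte 2: 0x93
After XOR with byte 0xC7: 0x54

Answer: 0xA8 0x57 0xAE 0x5B 0xB6 0x6B 0xD6 0xAB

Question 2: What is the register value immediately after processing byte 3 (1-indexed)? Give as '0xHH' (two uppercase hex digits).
Answer: 0x18

Derivation:
After byte 1 (0xA3): reg=0x93
After byte 2 (0xC7): reg=0xAB
After byte 3 (0xC2): reg=0x18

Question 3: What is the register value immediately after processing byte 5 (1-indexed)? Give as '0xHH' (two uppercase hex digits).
After byte 1 (0xA3): reg=0x93
After byte 2 (0xC7): reg=0xAB
After byte 3 (0xC2): reg=0x18
After byte 4 (0x2E): reg=0x82
After byte 5 (0xE2): reg=0x27

Answer: 0x27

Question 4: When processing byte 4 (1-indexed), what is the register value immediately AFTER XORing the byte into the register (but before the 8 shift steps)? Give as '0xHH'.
Register before byte 4: 0x18
Byte 4: 0x2E
0x18 XOR 0x2E = 0x36

Answer: 0x36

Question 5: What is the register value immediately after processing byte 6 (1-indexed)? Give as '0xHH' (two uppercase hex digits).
After byte 1 (0xA3): reg=0x93
After byte 2 (0xC7): reg=0xAB
After byte 3 (0xC2): reg=0x18
After byte 4 (0x2E): reg=0x82
After byte 5 (0xE2): reg=0x27
After byte 6 (0x2F): reg=0x38

Answer: 0x38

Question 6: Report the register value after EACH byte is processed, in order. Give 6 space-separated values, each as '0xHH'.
0x93 0xAB 0x18 0x82 0x27 0x38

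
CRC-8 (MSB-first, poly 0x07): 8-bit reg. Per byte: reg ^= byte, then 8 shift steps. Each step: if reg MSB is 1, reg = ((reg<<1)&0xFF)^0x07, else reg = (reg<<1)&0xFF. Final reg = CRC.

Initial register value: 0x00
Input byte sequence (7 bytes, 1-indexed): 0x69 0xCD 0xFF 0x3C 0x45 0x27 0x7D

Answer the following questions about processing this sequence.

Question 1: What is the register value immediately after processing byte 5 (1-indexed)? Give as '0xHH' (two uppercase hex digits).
After byte 1 (0x69): reg=0x18
After byte 2 (0xCD): reg=0x25
After byte 3 (0xFF): reg=0x08
After byte 4 (0x3C): reg=0x8C
After byte 5 (0x45): reg=0x71

Answer: 0x71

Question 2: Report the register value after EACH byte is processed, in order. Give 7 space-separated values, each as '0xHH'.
0x18 0x25 0x08 0x8C 0x71 0xA5 0x06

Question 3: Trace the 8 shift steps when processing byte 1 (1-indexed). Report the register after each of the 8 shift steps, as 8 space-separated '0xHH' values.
Answer: 0xD2 0xA3 0x41 0x82 0x03 0x06 0x0C 0x18

Derivation:
Register before byte 1: 0x00
After XOR with byte 0x69: 0x69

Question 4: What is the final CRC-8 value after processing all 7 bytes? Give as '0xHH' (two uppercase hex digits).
After byte 1 (0x69): reg=0x18
After byte 2 (0xCD): reg=0x25
After byte 3 (0xFF): reg=0x08
After byte 4 (0x3C): reg=0x8C
After byte 5 (0x45): reg=0x71
After byte 6 (0x27): reg=0xA5
After byte 7 (0x7D): reg=0x06

Answer: 0x06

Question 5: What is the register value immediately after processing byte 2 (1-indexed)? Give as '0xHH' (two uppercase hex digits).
After byte 1 (0x69): reg=0x18
After byte 2 (0xCD): reg=0x25

Answer: 0x25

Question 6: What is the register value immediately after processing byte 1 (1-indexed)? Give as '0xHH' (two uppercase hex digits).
Answer: 0x18

Derivation:
After byte 1 (0x69): reg=0x18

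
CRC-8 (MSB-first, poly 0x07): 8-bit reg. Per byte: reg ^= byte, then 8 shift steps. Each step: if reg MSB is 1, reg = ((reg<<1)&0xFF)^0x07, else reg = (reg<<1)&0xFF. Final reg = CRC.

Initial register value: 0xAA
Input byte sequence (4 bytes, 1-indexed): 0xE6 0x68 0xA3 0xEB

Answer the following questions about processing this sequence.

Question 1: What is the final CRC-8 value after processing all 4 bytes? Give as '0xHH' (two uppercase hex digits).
After byte 1 (0xE6): reg=0xE3
After byte 2 (0x68): reg=0xB8
After byte 3 (0xA3): reg=0x41
After byte 4 (0xEB): reg=0x5F

Answer: 0x5F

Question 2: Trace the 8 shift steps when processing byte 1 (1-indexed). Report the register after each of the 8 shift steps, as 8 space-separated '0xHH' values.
Register before byte 1: 0xAA
After XOR with byte 0xE6: 0x4C

Answer: 0x98 0x37 0x6E 0xDC 0xBF 0x79 0xF2 0xE3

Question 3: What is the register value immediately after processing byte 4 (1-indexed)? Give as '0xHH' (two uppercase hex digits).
After byte 1 (0xE6): reg=0xE3
After byte 2 (0x68): reg=0xB8
After byte 3 (0xA3): reg=0x41
After byte 4 (0xEB): reg=0x5F

Answer: 0x5F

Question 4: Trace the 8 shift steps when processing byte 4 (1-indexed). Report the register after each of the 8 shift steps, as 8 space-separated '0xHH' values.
After byte 1 (0xE6): reg=0xE3
After byte 2 (0x68): reg=0xB8
After byte 3 (0xA3): reg=0x41
Register before byte 4: 0x41
After XOR with byte 0xEB: 0xAA

Answer: 0x53 0xA6 0x4B 0x96 0x2B 0x56 0xAC 0x5F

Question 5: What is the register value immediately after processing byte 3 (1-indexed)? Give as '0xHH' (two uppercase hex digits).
Answer: 0x41

Derivation:
After byte 1 (0xE6): reg=0xE3
After byte 2 (0x68): reg=0xB8
After byte 3 (0xA3): reg=0x41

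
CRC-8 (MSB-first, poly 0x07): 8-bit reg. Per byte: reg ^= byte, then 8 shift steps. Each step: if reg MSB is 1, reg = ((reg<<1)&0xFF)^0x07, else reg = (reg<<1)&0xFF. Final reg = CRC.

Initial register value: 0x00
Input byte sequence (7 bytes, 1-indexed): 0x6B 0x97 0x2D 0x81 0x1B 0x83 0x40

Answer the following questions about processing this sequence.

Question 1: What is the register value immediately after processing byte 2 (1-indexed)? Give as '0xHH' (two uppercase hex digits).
Answer: 0x8E

Derivation:
After byte 1 (0x6B): reg=0x16
After byte 2 (0x97): reg=0x8E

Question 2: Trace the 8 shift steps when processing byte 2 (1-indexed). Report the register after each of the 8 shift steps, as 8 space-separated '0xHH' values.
After byte 1 (0x6B): reg=0x16
Register before byte 2: 0x16
After XOR with byte 0x97: 0x81

Answer: 0x05 0x0A 0x14 0x28 0x50 0xA0 0x47 0x8E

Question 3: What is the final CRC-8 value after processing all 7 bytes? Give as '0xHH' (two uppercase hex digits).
After byte 1 (0x6B): reg=0x16
After byte 2 (0x97): reg=0x8E
After byte 3 (0x2D): reg=0x60
After byte 4 (0x81): reg=0xA9
After byte 5 (0x1B): reg=0x17
After byte 6 (0x83): reg=0xE5
After byte 7 (0x40): reg=0x72

Answer: 0x72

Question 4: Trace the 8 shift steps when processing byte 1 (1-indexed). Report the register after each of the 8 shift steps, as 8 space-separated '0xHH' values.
Answer: 0xD6 0xAB 0x51 0xA2 0x43 0x86 0x0B 0x16

Derivation:
Register before byte 1: 0x00
After XOR with byte 0x6B: 0x6B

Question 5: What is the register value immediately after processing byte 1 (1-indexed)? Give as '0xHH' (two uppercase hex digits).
Answer: 0x16

Derivation:
After byte 1 (0x6B): reg=0x16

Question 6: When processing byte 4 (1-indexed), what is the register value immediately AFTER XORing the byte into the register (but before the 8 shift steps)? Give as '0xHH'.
Register before byte 4: 0x60
Byte 4: 0x81
0x60 XOR 0x81 = 0xE1

Answer: 0xE1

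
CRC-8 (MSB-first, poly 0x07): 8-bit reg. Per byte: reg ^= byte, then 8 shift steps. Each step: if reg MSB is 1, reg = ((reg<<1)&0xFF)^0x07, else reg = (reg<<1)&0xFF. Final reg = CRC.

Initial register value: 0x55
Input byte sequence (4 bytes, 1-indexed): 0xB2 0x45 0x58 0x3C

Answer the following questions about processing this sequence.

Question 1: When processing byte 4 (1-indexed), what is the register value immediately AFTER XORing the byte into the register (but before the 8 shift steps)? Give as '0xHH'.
Register before byte 4: 0x4D
Byte 4: 0x3C
0x4D XOR 0x3C = 0x71

Answer: 0x71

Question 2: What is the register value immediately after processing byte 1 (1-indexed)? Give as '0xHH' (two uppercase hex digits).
Answer: 0xBB

Derivation:
After byte 1 (0xB2): reg=0xBB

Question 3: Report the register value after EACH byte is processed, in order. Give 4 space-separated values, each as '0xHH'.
0xBB 0xF4 0x4D 0x50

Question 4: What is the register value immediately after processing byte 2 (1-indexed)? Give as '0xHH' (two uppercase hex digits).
After byte 1 (0xB2): reg=0xBB
After byte 2 (0x45): reg=0xF4

Answer: 0xF4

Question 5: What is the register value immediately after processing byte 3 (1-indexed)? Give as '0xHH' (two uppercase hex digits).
After byte 1 (0xB2): reg=0xBB
After byte 2 (0x45): reg=0xF4
After byte 3 (0x58): reg=0x4D

Answer: 0x4D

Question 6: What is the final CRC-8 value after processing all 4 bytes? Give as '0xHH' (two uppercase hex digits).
After byte 1 (0xB2): reg=0xBB
After byte 2 (0x45): reg=0xF4
After byte 3 (0x58): reg=0x4D
After byte 4 (0x3C): reg=0x50

Answer: 0x50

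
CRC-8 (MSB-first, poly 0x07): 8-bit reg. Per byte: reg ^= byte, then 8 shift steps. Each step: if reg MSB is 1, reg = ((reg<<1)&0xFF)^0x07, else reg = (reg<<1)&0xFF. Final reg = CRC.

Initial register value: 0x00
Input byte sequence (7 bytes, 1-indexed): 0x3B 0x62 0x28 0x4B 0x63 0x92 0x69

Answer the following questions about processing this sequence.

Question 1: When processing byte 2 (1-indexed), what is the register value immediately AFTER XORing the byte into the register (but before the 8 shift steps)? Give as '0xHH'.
Answer: 0xC3

Derivation:
Register before byte 2: 0xA1
Byte 2: 0x62
0xA1 XOR 0x62 = 0xC3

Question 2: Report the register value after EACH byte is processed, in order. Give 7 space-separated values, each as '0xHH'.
0xA1 0x47 0x0A 0xC0 0x60 0xD0 0x26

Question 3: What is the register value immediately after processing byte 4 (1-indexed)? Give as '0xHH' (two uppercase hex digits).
After byte 1 (0x3B): reg=0xA1
After byte 2 (0x62): reg=0x47
After byte 3 (0x28): reg=0x0A
After byte 4 (0x4B): reg=0xC0

Answer: 0xC0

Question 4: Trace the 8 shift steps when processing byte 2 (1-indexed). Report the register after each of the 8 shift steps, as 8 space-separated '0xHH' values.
Answer: 0x81 0x05 0x0A 0x14 0x28 0x50 0xA0 0x47

Derivation:
After byte 1 (0x3B): reg=0xA1
Register before byte 2: 0xA1
After XOR with byte 0x62: 0xC3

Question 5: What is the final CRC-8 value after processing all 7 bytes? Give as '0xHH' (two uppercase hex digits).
Answer: 0x26

Derivation:
After byte 1 (0x3B): reg=0xA1
After byte 2 (0x62): reg=0x47
After byte 3 (0x28): reg=0x0A
After byte 4 (0x4B): reg=0xC0
After byte 5 (0x63): reg=0x60
After byte 6 (0x92): reg=0xD0
After byte 7 (0x69): reg=0x26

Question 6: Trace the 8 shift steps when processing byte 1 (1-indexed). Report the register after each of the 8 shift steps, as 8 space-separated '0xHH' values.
Register before byte 1: 0x00
After XOR with byte 0x3B: 0x3B

Answer: 0x76 0xEC 0xDF 0xB9 0x75 0xEA 0xD3 0xA1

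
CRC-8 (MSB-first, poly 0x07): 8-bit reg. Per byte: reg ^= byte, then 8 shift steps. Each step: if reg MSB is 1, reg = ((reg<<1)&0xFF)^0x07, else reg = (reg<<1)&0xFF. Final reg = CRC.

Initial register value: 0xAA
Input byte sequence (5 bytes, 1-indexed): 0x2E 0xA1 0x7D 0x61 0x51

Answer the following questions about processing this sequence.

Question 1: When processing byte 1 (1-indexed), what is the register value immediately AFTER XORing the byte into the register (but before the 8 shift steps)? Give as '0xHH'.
Register before byte 1: 0xAA
Byte 1: 0x2E
0xAA XOR 0x2E = 0x84

Answer: 0x84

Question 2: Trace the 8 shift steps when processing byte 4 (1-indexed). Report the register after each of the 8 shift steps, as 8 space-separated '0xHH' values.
After byte 1 (0x2E): reg=0x95
After byte 2 (0xA1): reg=0x8C
After byte 3 (0x7D): reg=0xD9
Register before byte 4: 0xD9
After XOR with byte 0x61: 0xB8

Answer: 0x77 0xEE 0xDB 0xB1 0x65 0xCA 0x93 0x21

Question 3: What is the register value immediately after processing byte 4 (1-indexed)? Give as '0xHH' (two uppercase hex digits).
Answer: 0x21

Derivation:
After byte 1 (0x2E): reg=0x95
After byte 2 (0xA1): reg=0x8C
After byte 3 (0x7D): reg=0xD9
After byte 4 (0x61): reg=0x21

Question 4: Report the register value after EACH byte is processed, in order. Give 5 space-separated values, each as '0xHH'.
0x95 0x8C 0xD9 0x21 0x57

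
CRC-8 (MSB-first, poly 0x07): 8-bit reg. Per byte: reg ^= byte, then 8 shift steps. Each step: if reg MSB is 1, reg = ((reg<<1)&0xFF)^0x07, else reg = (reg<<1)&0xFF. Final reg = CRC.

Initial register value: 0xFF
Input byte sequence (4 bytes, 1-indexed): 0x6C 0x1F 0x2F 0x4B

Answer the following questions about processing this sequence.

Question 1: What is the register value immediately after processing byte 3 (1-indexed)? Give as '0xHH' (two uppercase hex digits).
After byte 1 (0x6C): reg=0xF0
After byte 2 (0x1F): reg=0x83
After byte 3 (0x2F): reg=0x4D

Answer: 0x4D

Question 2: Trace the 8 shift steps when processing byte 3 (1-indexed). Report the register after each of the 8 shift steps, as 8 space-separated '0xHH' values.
Answer: 0x5F 0xBE 0x7B 0xF6 0xEB 0xD1 0xA5 0x4D

Derivation:
After byte 1 (0x6C): reg=0xF0
After byte 2 (0x1F): reg=0x83
Register before byte 3: 0x83
After XOR with byte 0x2F: 0xAC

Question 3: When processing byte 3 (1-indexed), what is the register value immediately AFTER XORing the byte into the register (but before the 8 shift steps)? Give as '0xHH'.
Answer: 0xAC

Derivation:
Register before byte 3: 0x83
Byte 3: 0x2F
0x83 XOR 0x2F = 0xAC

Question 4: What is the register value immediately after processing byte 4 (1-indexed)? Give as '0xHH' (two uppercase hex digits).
After byte 1 (0x6C): reg=0xF0
After byte 2 (0x1F): reg=0x83
After byte 3 (0x2F): reg=0x4D
After byte 4 (0x4B): reg=0x12

Answer: 0x12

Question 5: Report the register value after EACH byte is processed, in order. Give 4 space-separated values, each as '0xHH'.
0xF0 0x83 0x4D 0x12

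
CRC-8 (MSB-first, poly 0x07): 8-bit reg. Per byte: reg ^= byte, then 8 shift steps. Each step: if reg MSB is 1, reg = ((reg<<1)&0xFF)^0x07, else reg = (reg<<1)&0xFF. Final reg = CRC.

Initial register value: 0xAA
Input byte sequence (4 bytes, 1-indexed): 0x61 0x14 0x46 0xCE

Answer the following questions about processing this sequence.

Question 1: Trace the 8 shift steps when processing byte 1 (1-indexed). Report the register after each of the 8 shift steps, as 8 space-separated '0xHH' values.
Answer: 0x91 0x25 0x4A 0x94 0x2F 0x5E 0xBC 0x7F

Derivation:
Register before byte 1: 0xAA
After XOR with byte 0x61: 0xCB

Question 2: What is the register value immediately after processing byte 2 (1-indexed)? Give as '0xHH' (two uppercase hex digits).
After byte 1 (0x61): reg=0x7F
After byte 2 (0x14): reg=0x16

Answer: 0x16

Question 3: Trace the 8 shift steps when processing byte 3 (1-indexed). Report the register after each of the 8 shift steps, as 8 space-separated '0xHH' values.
After byte 1 (0x61): reg=0x7F
After byte 2 (0x14): reg=0x16
Register before byte 3: 0x16
After XOR with byte 0x46: 0x50

Answer: 0xA0 0x47 0x8E 0x1B 0x36 0x6C 0xD8 0xB7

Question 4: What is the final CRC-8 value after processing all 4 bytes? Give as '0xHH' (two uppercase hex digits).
Answer: 0x68

Derivation:
After byte 1 (0x61): reg=0x7F
After byte 2 (0x14): reg=0x16
After byte 3 (0x46): reg=0xB7
After byte 4 (0xCE): reg=0x68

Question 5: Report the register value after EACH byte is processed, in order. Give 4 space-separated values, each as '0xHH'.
0x7F 0x16 0xB7 0x68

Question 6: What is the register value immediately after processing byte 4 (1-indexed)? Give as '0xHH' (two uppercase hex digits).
Answer: 0x68

Derivation:
After byte 1 (0x61): reg=0x7F
After byte 2 (0x14): reg=0x16
After byte 3 (0x46): reg=0xB7
After byte 4 (0xCE): reg=0x68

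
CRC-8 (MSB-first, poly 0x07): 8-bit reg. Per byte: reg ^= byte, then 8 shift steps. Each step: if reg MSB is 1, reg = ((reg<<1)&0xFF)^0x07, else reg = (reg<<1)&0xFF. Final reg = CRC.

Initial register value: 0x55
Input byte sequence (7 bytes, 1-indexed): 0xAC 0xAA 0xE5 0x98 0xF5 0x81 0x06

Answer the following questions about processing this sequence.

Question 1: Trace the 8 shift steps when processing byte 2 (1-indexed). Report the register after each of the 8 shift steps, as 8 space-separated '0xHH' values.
After byte 1 (0xAC): reg=0xE1
Register before byte 2: 0xE1
After XOR with byte 0xAA: 0x4B

Answer: 0x96 0x2B 0x56 0xAC 0x5F 0xBE 0x7B 0xF6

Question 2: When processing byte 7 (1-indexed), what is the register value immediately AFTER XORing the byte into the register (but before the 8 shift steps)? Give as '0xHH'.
Answer: 0x78

Derivation:
Register before byte 7: 0x7E
Byte 7: 0x06
0x7E XOR 0x06 = 0x78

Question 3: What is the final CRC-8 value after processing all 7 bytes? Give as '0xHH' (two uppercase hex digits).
Answer: 0x6F

Derivation:
After byte 1 (0xAC): reg=0xE1
After byte 2 (0xAA): reg=0xF6
After byte 3 (0xE5): reg=0x79
After byte 4 (0x98): reg=0xA9
After byte 5 (0xF5): reg=0x93
After byte 6 (0x81): reg=0x7E
After byte 7 (0x06): reg=0x6F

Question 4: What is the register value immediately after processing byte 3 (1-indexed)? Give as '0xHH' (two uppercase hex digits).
Answer: 0x79

Derivation:
After byte 1 (0xAC): reg=0xE1
After byte 2 (0xAA): reg=0xF6
After byte 3 (0xE5): reg=0x79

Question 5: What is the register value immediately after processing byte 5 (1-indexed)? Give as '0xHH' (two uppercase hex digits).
After byte 1 (0xAC): reg=0xE1
After byte 2 (0xAA): reg=0xF6
After byte 3 (0xE5): reg=0x79
After byte 4 (0x98): reg=0xA9
After byte 5 (0xF5): reg=0x93

Answer: 0x93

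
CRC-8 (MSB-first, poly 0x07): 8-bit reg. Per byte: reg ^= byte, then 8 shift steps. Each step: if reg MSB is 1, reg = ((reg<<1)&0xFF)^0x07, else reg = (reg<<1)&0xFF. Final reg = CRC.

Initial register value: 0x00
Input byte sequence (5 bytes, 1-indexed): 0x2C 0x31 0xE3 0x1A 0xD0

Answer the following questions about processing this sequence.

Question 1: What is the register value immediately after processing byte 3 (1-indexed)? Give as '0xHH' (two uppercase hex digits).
Answer: 0xF2

Derivation:
After byte 1 (0x2C): reg=0xC4
After byte 2 (0x31): reg=0xC5
After byte 3 (0xE3): reg=0xF2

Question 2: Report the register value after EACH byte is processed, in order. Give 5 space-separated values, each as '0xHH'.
0xC4 0xC5 0xF2 0x96 0xD5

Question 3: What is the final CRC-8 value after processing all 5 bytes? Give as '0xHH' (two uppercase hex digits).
Answer: 0xD5

Derivation:
After byte 1 (0x2C): reg=0xC4
After byte 2 (0x31): reg=0xC5
After byte 3 (0xE3): reg=0xF2
After byte 4 (0x1A): reg=0x96
After byte 5 (0xD0): reg=0xD5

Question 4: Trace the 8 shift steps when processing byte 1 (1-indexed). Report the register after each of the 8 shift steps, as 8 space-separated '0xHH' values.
Answer: 0x58 0xB0 0x67 0xCE 0x9B 0x31 0x62 0xC4

Derivation:
Register before byte 1: 0x00
After XOR with byte 0x2C: 0x2C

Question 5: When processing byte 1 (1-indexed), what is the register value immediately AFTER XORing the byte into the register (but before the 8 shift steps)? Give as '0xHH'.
Register before byte 1: 0x00
Byte 1: 0x2C
0x00 XOR 0x2C = 0x2C

Answer: 0x2C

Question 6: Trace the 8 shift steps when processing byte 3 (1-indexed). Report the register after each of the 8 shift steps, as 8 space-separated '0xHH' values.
Answer: 0x4C 0x98 0x37 0x6E 0xDC 0xBF 0x79 0xF2

Derivation:
After byte 1 (0x2C): reg=0xC4
After byte 2 (0x31): reg=0xC5
Register before byte 3: 0xC5
After XOR with byte 0xE3: 0x26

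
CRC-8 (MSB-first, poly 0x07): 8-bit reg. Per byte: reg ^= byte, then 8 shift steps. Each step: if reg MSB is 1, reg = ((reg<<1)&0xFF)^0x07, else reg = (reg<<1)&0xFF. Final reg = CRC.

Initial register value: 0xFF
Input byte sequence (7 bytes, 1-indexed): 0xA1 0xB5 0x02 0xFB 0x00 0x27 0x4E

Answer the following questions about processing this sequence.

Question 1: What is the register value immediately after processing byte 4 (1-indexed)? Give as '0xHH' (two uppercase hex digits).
After byte 1 (0xA1): reg=0x9D
After byte 2 (0xB5): reg=0xD8
After byte 3 (0x02): reg=0x08
After byte 4 (0xFB): reg=0xD7

Answer: 0xD7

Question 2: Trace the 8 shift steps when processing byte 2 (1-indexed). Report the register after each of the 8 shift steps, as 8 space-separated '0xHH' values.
Answer: 0x50 0xA0 0x47 0x8E 0x1B 0x36 0x6C 0xD8

Derivation:
After byte 1 (0xA1): reg=0x9D
Register before byte 2: 0x9D
After XOR with byte 0xB5: 0x28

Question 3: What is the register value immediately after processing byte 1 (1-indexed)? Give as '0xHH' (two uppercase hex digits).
After byte 1 (0xA1): reg=0x9D

Answer: 0x9D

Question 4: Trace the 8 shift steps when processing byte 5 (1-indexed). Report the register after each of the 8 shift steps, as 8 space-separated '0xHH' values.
After byte 1 (0xA1): reg=0x9D
After byte 2 (0xB5): reg=0xD8
After byte 3 (0x02): reg=0x08
After byte 4 (0xFB): reg=0xD7
Register before byte 5: 0xD7
After XOR with byte 0x00: 0xD7

Answer: 0xA9 0x55 0xAA 0x53 0xA6 0x4B 0x96 0x2B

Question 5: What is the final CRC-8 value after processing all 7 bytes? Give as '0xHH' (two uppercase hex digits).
After byte 1 (0xA1): reg=0x9D
After byte 2 (0xB5): reg=0xD8
After byte 3 (0x02): reg=0x08
After byte 4 (0xFB): reg=0xD7
After byte 5 (0x00): reg=0x2B
After byte 6 (0x27): reg=0x24
After byte 7 (0x4E): reg=0x11

Answer: 0x11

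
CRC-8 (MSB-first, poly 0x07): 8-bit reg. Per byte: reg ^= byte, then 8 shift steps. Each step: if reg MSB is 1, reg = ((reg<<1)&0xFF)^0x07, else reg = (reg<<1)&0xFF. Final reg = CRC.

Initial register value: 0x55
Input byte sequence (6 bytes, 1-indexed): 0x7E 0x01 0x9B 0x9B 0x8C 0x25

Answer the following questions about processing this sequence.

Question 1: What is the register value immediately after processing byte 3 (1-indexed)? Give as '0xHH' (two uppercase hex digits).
Answer: 0x72

Derivation:
After byte 1 (0x7E): reg=0xD1
After byte 2 (0x01): reg=0x3E
After byte 3 (0x9B): reg=0x72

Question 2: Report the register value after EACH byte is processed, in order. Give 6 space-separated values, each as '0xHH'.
0xD1 0x3E 0x72 0x91 0x53 0x45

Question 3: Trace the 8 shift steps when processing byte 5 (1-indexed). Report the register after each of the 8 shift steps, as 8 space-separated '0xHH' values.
After byte 1 (0x7E): reg=0xD1
After byte 2 (0x01): reg=0x3E
After byte 3 (0x9B): reg=0x72
After byte 4 (0x9B): reg=0x91
Register before byte 5: 0x91
After XOR with byte 0x8C: 0x1D

Answer: 0x3A 0x74 0xE8 0xD7 0xA9 0x55 0xAA 0x53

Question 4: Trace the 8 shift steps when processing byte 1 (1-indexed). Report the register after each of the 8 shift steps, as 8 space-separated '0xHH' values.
Answer: 0x56 0xAC 0x5F 0xBE 0x7B 0xF6 0xEB 0xD1

Derivation:
Register before byte 1: 0x55
After XOR with byte 0x7E: 0x2B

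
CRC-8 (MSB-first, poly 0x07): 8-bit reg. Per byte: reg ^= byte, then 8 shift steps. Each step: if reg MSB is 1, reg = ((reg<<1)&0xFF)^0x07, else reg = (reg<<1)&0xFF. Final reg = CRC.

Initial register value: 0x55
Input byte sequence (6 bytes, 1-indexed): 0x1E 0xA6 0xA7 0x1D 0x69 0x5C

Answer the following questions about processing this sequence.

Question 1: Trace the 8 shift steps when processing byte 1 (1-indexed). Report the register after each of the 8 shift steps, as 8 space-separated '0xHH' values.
Register before byte 1: 0x55
After XOR with byte 0x1E: 0x4B

Answer: 0x96 0x2B 0x56 0xAC 0x5F 0xBE 0x7B 0xF6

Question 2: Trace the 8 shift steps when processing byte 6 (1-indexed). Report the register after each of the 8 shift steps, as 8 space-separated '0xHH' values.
After byte 1 (0x1E): reg=0xF6
After byte 2 (0xA6): reg=0xB7
After byte 3 (0xA7): reg=0x70
After byte 4 (0x1D): reg=0x04
After byte 5 (0x69): reg=0x04
Register before byte 6: 0x04
After XOR with byte 0x5C: 0x58

Answer: 0xB0 0x67 0xCE 0x9B 0x31 0x62 0xC4 0x8F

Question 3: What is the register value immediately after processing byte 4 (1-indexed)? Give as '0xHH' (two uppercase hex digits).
Answer: 0x04

Derivation:
After byte 1 (0x1E): reg=0xF6
After byte 2 (0xA6): reg=0xB7
After byte 3 (0xA7): reg=0x70
After byte 4 (0x1D): reg=0x04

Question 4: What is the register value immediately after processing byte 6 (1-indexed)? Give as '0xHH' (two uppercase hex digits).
After byte 1 (0x1E): reg=0xF6
After byte 2 (0xA6): reg=0xB7
After byte 3 (0xA7): reg=0x70
After byte 4 (0x1D): reg=0x04
After byte 5 (0x69): reg=0x04
After byte 6 (0x5C): reg=0x8F

Answer: 0x8F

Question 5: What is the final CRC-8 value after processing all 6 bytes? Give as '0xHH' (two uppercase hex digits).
After byte 1 (0x1E): reg=0xF6
After byte 2 (0xA6): reg=0xB7
After byte 3 (0xA7): reg=0x70
After byte 4 (0x1D): reg=0x04
After byte 5 (0x69): reg=0x04
After byte 6 (0x5C): reg=0x8F

Answer: 0x8F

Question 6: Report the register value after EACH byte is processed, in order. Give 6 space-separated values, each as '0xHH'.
0xF6 0xB7 0x70 0x04 0x04 0x8F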